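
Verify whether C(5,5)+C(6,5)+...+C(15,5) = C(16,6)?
True

Explanation: Hockey stick identity gives Σ = C(16,6) = 8,008; RHS C(16,6) = 8,008.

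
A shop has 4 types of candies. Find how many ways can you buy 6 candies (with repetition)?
84

Stars and bars: C(6+4-1, 6) = C(9, 6) = 84.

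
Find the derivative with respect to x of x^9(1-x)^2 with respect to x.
9x^8(1-x)^2 - 2x^9(1-x)^1

Working:
Product rule: 9x^{8}(1-x)^{2} + x^9·(-2)(1-x)^{1}.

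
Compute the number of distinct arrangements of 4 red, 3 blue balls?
35

Explanation: Multinomial: 7!/(4! × 3!) = 35.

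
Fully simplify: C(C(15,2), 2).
C(15,2) = 105, then C(105, 2) = 5,460.

Answer: 5,460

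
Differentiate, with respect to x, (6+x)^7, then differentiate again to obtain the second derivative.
42(6+x)^5

Solution: First derivative: 7(6+x)^{6}. Second derivative: 7·6·(6+x)^{5} = 42(6+x)^{5}.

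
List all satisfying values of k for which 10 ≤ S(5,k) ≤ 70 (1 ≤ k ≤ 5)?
2, 3, 4

Reasoning: S(5,1)=1; S(5,2)=15; S(5,3)=25; S(5,4)=10; S(5,5)=1. So valid k = 2, 3, 4.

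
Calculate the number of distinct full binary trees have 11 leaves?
16,796

Using the Catalan number formula: C_n = C(2n, n) / (n+1)
C_10 = C(20, 10) / (10+1)
     = 184756 / 11
     = 16,796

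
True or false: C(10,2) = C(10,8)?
True

Reasoning: C(10,2) = C(10,10-2) by the symmetry property; both equal 45.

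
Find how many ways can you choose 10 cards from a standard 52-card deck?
15,820,024,220
C(52,10) = 15,820,024,220.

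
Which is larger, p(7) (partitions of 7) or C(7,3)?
C(7,3)

Pentagonal recurrence p(n) = p(n−1) + p(n−2) − p(n−5) − p(n−7) + …: p(7) = p(6) + p(5) − p(2) − p(0) = 11 + 7 − 2 − 1 = 15; C(7,3) = 35.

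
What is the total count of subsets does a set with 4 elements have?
16

Reasoning: Each element can be included or excluded: 2^4 = 16.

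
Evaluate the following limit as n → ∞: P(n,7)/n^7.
1
P(n,7) = n(n-1)···(n-6) ≈ n^7 for large n. Limit = 1.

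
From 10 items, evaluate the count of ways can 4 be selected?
210
C(10,4) = 10! / (4! × (10-4)!)
         = 10! / (4! × 6!)
         = 210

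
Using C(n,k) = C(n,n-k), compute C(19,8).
75,582
C(19,8) = C(19,11) = 75,582.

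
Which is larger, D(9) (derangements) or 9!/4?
D(9) = (9-1)·[D(8) + D(7)] = 8·[14,833 + 1,854] = 133,496; 9!/4 = 362,880/4 = 90,720.
Final answer: D(9)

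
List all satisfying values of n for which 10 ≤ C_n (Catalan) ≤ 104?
4, 5

Explanation: C_3=5; C_4=14; C_5=42; C_6=132. So valid n = 4, 5.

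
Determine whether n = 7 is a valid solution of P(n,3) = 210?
Yes

Explanation: P(7,3) = 7·6·5 = 210, which equals 210.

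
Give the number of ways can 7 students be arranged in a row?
5,040

Reasoning: Arrangements of 7 distinct objects: 7! = 5,040.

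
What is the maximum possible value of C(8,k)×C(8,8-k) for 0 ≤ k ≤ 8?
4,900

C(8,k)·C(8,8-k) = C(8,k)², maximised at the centre k = 4: C(8,4)² = 4,900.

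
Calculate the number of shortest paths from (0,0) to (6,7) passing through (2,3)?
700

Explanation: To (2,3): C(5,2)=10. From there: C(8,4)=70. Total: 700.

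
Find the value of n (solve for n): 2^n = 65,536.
16

Explanation: 65,536 = 1,024 × 64 = 2^10 × 2^6 = 2^16, so n = 16.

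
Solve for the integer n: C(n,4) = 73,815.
38

C(n,4) = n(n−1)(n−2)(n−3)/4! is increasing in n, and n(n−1)(n−2)(n−3) = 4!·73,815 = 1,771,560 ≈ (n−1.5)^4 gives n ≈ 38.0. Check: C(36,4) = 58,905, C(37,4) = 66,045, C(38,4) = 73,815 ✓. So n = 38.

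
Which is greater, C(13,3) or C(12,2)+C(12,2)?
C(13,3)

Explanation: C(13,3)=286; C(12,2)+C(12,2)=66+66=132.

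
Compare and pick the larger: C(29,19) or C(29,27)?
C(29,19)

Solution: C(29,19)=20,030,010, C(29,27)=406.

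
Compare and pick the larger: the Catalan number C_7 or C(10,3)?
C_7

Solution: C_7 = C(14,7)/(7+1) = 3,432/8 = 429; C(10,3) = 120.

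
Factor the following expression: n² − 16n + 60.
(n − 6)(n − 10)

Explanation: Seek roots whose sum is 16 and product is 60: (6, 10). So n² − 16n + 60 = (n − 6)(n − 10).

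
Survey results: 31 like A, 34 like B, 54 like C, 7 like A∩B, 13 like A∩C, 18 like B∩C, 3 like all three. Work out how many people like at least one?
84

|A∪B∪C| = 31+34+54-7-13-18+3 = 84.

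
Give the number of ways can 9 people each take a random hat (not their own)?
133,496

Explanation: Using D(n) = (n-1)[D(n-1) + D(n-2)]:
D(9) = (9-1) × [D(8) + D(7)]
      = 8 × [14833 + 1854]
      = 8 × 16687
      = 133,496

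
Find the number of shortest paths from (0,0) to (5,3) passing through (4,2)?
To (4,2): C(6,4)=15. From there: C(2,1)=2. Total: 30.
Final answer: 30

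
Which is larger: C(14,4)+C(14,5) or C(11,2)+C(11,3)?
C(14,4)+C(14,5)

Reasoning: First=3,003, Second=220.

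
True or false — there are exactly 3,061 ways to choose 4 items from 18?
C(18,4) = 3,060 ≠ 3061.

Answer: False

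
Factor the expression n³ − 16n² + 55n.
n(n − 5)(n − 11)

Solution: n³ − 16n² + 55n = n(n² − 16n + 55) = n(n − 5)(n − 11).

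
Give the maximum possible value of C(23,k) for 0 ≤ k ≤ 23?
1,352,078

Maximum at k = 11 or k = 12: C(23,11) = 1,352,078.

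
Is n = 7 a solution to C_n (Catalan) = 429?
Yes

Solution: C_7 = C(14,7)/(7+1) = 3,432/8 = 429, which equals 429.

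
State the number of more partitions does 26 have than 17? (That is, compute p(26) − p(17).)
2,139

Solution: Pentagonal recurrence p(n) = p(n−1) + p(n−2) − p(n−5) − p(n−7) + …: p(26) = p(25) + p(24) − p(21) − p(19) + p(14) + p(11) − p(4) − p(0) = 1,958 + 1,575 − 792 − 490 + 135 + 56 − 5 − 1 = 2,436.
p(17) = p(16) + p(15) − p(12) − p(10) + p(5) + p(2) = 231 + 176 − 77 − 42 + 7 + 2 = 297.
Difference = 2,436 − 297 = 2,139.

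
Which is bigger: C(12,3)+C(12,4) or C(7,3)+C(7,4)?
C(12,3)+C(12,4)

Working:
First=715, Second=70.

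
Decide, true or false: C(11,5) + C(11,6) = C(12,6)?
True
Pascal's identity: LHS = 462 + 462 = 924; RHS = C(12,6) = 924. Both sides agree, so the statement holds.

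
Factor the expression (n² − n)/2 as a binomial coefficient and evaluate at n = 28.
C(n,2); C(28,2) = 378

Working:
(n² − n)/2 = n(n−1)/2 = C(n,2). At n = 28: C(28,2) = 378.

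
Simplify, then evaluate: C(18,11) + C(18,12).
By Pascal's identity: C(19,12) = 50,388.

Answer: 50,388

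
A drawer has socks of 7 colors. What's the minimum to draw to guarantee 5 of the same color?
29

Explanation: Worst case: 4 of each = 28. One more: 29.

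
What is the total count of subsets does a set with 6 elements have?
64

Solution: Each element can be included or excluded: 2^6 = 64.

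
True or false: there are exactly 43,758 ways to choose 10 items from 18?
C(18,10) = 43,758.

Answer: True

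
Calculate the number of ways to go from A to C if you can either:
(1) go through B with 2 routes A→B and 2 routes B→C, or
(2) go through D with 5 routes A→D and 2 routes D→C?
14

Solution: Route via B: 2×2=4. Route via D: 5×2=10. Total: 14.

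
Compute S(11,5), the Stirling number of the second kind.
246,730

Reasoning: Using the Stirling recurrence: S(n,k) = k·S(n-1,k) + S(n-1,k-1)
S(11,5) = 5·S(10,5) + S(10,4)
         = 5·42525 + 34105
         = 212625 + 34105
         = 246,730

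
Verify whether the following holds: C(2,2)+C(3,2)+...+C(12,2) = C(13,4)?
False
Hockey stick identity gives Σ = C(13,3) = 286; RHS C(13,4) = 715.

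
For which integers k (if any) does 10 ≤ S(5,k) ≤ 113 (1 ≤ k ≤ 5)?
S(5,1)=1; S(5,2)=15; S(5,3)=25; S(5,4)=10; S(5,5)=1. So valid k = 2, 3, 4.
Final answer: 2, 3, 4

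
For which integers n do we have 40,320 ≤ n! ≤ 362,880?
8, 9

Working:
n! is strictly increasing; 8! = 40,320 and 9! = 362,880, so valid n = 8, 9.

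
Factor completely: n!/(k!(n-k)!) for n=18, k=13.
C(18,13) = 8,568

This is the binomial coefficient C(18,13) = 8,568.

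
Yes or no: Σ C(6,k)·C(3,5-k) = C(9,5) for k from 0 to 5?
Yes

Vandermonde's identity gives C(9,5) = 126; RHS C(9,5) = 126.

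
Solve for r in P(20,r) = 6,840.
P(20,r) = 20·19·…·(20−r+1), a product of r factors. Multiplying down from 20: 20 = 20; 20·19 = 380; 20·19·18 = 6,840 ✓ (3 factors). So r = 3.

Answer: 3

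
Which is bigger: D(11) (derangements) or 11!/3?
D(11)

Working:
D(11) = (11-1)·[D(10) + D(9)] = 10·[1,334,961 + 133,496] = 14,684,570; 11!/3 = 39,916,800/3 = 13,305,600.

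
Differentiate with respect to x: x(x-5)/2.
(2x - 5)/2
d/dx[(x-0)(x-5)] = (x-5) + (x-0) = 2x - 5. Dividing by 2 gives (2x - 5)/2.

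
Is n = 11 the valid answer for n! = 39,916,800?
Yes
11! = 11·10! = 11·3,628,800 = 39,916,800, which equals 39,916,800.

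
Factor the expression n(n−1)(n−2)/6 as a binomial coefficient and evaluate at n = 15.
n(n−1)(n−2)/6 = n!/(3!(n−3)!) = C(n,3). At n = 15: C(15,3) = 455.
Final answer: C(n,3); C(15,3) = 455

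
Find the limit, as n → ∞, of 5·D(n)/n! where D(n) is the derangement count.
D(n)/n! → 1/e, so 5·D(n)/n! → 5/e.

Answer: 5/e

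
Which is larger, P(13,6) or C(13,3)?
P(13,6)=1,235,520, C(13,3)=286.
Final answer: P(13,6)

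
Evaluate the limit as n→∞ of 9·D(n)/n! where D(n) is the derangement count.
9/e

Working:
D(n)/n! → 1/e, so 9·D(n)/n! → 9/e.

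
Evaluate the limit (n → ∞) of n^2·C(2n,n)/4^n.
∞

Solution: C(2n,n) ~ 4^n/√(πn), so n^2·C(2n,n)/4^n ~ n^(2 − 1/2)/√π → ∞.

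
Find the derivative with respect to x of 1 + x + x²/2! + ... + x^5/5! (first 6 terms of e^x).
1 + x + x²/2! + ... + x^4/4!

Solution: Differentiating term by term gives the first 5 terms of e^x.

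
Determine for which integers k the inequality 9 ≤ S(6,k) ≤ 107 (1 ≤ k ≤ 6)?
2, 3, 4, 5

Working:
S(6,1)=1; S(6,2)=31; S(6,3)=90; S(6,4)=65; S(6,5)=15; S(6,6)=1. So valid k = 2, 3, 4, 5.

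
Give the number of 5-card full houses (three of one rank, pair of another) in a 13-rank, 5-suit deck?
15,600

Triple rank: 13. Triple suits: C(5,3)=10. Pair rank: 12. Pair suits: C(5,2)=10. Total: 15,600.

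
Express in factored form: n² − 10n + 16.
(n − 2)(n − 8)
Seek roots whose sum is 10 and product is 16: (2, 8). So n² − 10n + 16 = (n − 2)(n − 8).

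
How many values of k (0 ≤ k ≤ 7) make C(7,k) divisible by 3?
Checking C(7,k) mod 3 for k = 0..7: divisible at k = 2, 5. That's 2 values.

Answer: 2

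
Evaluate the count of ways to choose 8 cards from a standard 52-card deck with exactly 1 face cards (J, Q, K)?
12 face cards and 40 non-face cards: C(12,1) × C(40,7) = 12 × 18,643,560 = 223,722,720.
Final answer: 223,722,720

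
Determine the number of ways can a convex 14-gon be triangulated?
208,012
Using the Catalan number formula: C_n = C(2n, n) / (n+1)
C_12 = C(24, 12) / (12+1)
     = 2704156 / 13
     = 208,012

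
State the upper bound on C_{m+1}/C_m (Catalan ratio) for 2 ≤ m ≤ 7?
C_{m+1}/C_m = 2(2m+1)/(m+2), which increases with m. Maximum at m = 7: 2·15/9 = 10/3.

Answer: 10/3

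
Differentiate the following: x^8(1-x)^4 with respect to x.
8x^7(1-x)^4 - 4x^8(1-x)^3

Product rule: 8x^{7}(1-x)^{4} + x^8·(-4)(1-x)^{3}.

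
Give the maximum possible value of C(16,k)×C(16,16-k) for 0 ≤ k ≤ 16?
165,636,900
C(16,k)·C(16,16-k) = C(16,k)², maximised at the centre k = 8: C(16,8)² = 165,636,900.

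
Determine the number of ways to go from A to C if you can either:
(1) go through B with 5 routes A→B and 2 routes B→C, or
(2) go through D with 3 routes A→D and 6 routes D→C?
28

Explanation: Route via B: 5×2=10. Route via D: 3×6=18. Total: 28.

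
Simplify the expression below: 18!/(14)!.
73,440

Working:
This equals 18×17×...×15 = 73,440.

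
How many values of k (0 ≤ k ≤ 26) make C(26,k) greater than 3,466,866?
7

Working:
Row 26 is unimodal and symmetric about k=26/2. C(26,9)=3,124,550 ≤ 3,466,866; C(26,10)=5,311,735 > 3,466,866; by symmetry C(26,k) > 3,466,866 for k = 10..16. That's 16 - 10 + 1 = 7 values.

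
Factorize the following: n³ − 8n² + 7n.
n(n − 1)(n − 7)

n³ − 8n² + 7n = n(n² − 8n + 7) = n(n − 1)(n − 7).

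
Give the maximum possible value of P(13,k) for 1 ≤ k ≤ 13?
P(13,k) increases in k, so maximum at k = 13: 13! = 6,227,020,800.
Final answer: 6,227,020,800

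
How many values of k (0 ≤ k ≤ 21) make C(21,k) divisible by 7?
18

Reasoning: Checking C(21,k) mod 7 for k = 0..21: divisible at k = 1, 2, 3, 4, 5, 6, 8, 9, 10, 11, 12, 13, 15, 16, 17, 18, 19, 20. That's 18 values.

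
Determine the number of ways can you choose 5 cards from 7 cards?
C(7,5) = 7! / (5! × (7-5)!)
         = 7! / (5! × 2!)
         = 21

Answer: 21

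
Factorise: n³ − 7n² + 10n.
n(n − 2)(n − 5)

Reasoning: n³ − 7n² + 10n = n(n² − 7n + 10) = n(n − 2)(n − 5).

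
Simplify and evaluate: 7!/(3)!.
840

Solution: This equals 7×6×...×4 = 840.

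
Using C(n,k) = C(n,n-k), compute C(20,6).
38,760

Reasoning: C(20,6) = C(20,14) = 38,760.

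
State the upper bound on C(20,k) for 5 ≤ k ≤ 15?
184,756

Explanation: C(20,k) is maximised at the centre of the row: C(20,10) = 184,756.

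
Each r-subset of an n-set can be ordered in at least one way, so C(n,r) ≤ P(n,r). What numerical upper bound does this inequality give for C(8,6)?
20,160

Explanation: P(8,6) = 8·7·6·5·4·3 = 20,160, so C(8,6) ≤ 20,160. (The bound is loose by a factor of 6! = 720: C(8,6) = 20,160/720 = 28.)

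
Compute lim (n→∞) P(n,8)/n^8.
1

Working:
P(n,8) = n(n-1)···(n-7) ≈ n^8 for large n. Limit = 1.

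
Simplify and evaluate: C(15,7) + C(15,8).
12,870

By Pascal's identity: C(16,8) = 12,870.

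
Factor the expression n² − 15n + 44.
(n − 4)(n − 11)

Solution: Seek roots whose sum is 15 and product is 44: (4, 11). So n² − 15n + 44 = (n − 4)(n − 11).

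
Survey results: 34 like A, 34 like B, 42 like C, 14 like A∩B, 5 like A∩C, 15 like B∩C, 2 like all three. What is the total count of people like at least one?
78

Solution: |A∪B∪C| = 34+34+42-14-5-15+2 = 78.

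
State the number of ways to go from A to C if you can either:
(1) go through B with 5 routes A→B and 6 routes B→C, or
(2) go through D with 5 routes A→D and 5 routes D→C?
Route via B: 5×6=30. Route via D: 5×5=25. Total: 55.
Final answer: 55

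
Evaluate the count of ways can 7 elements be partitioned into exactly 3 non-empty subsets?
301

Reasoning: This equals S(7,3), the Stirling number of the 2nd kind.
Using the Stirling recurrence: S(n,k) = k·S(n-1,k) + S(n-1,k-1)
S(7,3) = 3·S(6,3) + S(6,2)
         = 3·90 + 31
         = 270 + 31
         = 301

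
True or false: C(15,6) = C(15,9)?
True

C(15,6) = C(15,15-6) by the symmetry property; both equal 5,005.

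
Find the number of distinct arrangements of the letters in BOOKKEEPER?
Word has 10 letters (B=1, O=2, K=2, E=3, P=1, R=1). Arrangements: 10!/Π(k!) = 151,200.

Answer: 151,200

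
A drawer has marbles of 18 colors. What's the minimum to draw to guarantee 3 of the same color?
37

Solution: Worst case: 2 of each = 36. One more: 37.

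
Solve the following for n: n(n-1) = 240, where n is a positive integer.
n² − n − 240 = 0, so n = (1 ± √(1 + 4·240))/2 = (1 ± √961)/2 = (1 ± 31)/2, i.e. n = 16 or n = -15. Taking the positive root, n = 16 (check: 16×15 = 240).

Answer: 16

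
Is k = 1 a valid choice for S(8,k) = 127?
No
S(8,1) = 1·S(7,1) + S(7,0) = 1·1 + 0 = 1, which does not equal 127.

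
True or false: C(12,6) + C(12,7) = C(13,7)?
True

Explanation: Pascal's identity C(n,k) + C(n,k+1) = C(n+1,k+1): 924 + 792 = 1,716 = C(13,7).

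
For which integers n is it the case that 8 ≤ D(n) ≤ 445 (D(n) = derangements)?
4, 5, 6
Using D(n) = (n−1)[D(n−1) + D(n−2)] with D(1)=0, D(2)=1: D(3)=2; D(4)=9; D(5)=44; D(6)=265; D(7)=1,854. So valid n = 4, 5, 6.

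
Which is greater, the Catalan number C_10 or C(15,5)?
C_10

Working:
C_10 = C(20,10)/(10+1) = 184,756/11 = 16,796; C(15,5) = 3,003.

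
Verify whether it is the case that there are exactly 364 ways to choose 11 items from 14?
C(14,11) = 364.
Final answer: True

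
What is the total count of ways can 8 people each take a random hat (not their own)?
14,833

Explanation: Using D(n) = (n-1)[D(n-1) + D(n-2)]:
D(8) = (8-1) × [D(7) + D(6)]
      = 7 × [1854 + 265]
      = 7 × 2119
      = 14,833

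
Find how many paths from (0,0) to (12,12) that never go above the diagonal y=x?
208,012

Explanation: Counted by the Catalan number C_12: C_12 = C(24,12)/(12+1) = 2,704,156/13 = 208,012.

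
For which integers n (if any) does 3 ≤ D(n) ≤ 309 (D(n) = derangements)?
4, 5, 6

Solution: Using D(n) = (n−1)[D(n−1) + D(n−2)] with D(1)=0, D(2)=1: D(3)=2; D(4)=9; D(5)=44; D(6)=265; D(7)=1,854. So valid n = 4, 5, 6.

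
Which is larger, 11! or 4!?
11!

Reasoning: 11!=39,916,800, 4!=24. 11! > 4!.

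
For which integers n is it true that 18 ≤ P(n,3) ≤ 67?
4, 5

Explanation: P(3,3)=6; P(4,3)=24; P(5,3)=60; P(6,3)=120. So valid n = 4, 5.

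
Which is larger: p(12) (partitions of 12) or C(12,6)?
C(12,6)
Pentagonal recurrence p(n) = p(n−1) + p(n−2) − p(n−5) − p(n−7) + …: p(12) = p(11) + p(10) − p(7) − p(5) + p(0) = 56 + 42 − 15 − 7 + 1 = 77; C(12,6) = 924.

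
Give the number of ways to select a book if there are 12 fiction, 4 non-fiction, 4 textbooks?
20

Solution: By the addition principle: 12 + 4 + 4 = 20.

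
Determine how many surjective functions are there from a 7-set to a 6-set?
15,120

Reasoning: Onto functions = 6! × S(7,6)
First compute S(7,6) via recurrence:
Using the Stirling recurrence: S(n,k) = k·S(n-1,k) + S(n-1,k-1)
S(7,6) = 6·S(6,6) + S(6,5)
         = 6·1 + 15
         = 6 + 15
         = 21
Then: 720 × 21 = 15,120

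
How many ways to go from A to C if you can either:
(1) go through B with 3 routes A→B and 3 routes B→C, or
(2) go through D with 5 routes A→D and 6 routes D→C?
39

Reasoning: Route via B: 3×3=9. Route via D: 5×6=30. Total: 39.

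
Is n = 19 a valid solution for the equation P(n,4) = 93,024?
P(19,4) = 19·18·17·16 = 93,024, which equals 93,024.

Answer: Yes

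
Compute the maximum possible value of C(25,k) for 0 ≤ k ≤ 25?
Maximum at k = 12 or k = 13: C(25,12) = 5,200,300.
Final answer: 5,200,300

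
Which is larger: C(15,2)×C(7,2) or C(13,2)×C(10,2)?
C(13,2)×C(10,2)

Reasoning: C(15,2)×C(7,2)=2,205, C(13,2)×C(10,2)=3,510.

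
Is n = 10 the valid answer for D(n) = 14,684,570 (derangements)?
D(10) = (10-1)·[D(9) + D(8)] = 9·[133,496 + 14,833] = 1,334,961, which does not equal 14,684,570.

Answer: No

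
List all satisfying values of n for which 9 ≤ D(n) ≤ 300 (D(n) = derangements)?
4, 5, 6

Solution: Using D(n) = (n−1)[D(n−1) + D(n−2)] with D(1)=0, D(2)=1: D(3)=2; D(4)=9; D(5)=44; D(6)=265; D(7)=1,854. So valid n = 4, 5, 6.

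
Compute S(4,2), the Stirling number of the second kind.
Using the Stirling recurrence: S(n,k) = k·S(n-1,k) + S(n-1,k-1)
S(4,2) = 2·S(3,2) + S(3,1)
         = 2·3 + 1
         = 6 + 1
         = 7
Final answer: 7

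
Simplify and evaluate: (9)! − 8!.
322,560
(9)! − 8! = (9)·8! − 8! = (9−1)·8! = 8·8! = 322,560.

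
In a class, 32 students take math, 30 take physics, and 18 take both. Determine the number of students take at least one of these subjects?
44

Working:
|A∪B| = |A|+|B|-|A∩B| = 32+30-18 = 44.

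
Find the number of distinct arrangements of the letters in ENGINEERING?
Word has 11 letters (E=3, N=3, G=2, I=2, R=1). Arrangements: 11!/Π(k!) = 277,200.
Final answer: 277,200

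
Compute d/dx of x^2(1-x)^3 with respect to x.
2x^1(1-x)^3 - 3x^2(1-x)^2

Explanation: Product rule: 2x^{1}(1-x)^{3} + x^2·(-3)(1-x)^{2}.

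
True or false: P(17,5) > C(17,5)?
True

Working:
P(17,5) = 742,560 and C(17,5) = 6,188; P(n,r) = r! × C(n,r) so P > C whenever r ≥ 2.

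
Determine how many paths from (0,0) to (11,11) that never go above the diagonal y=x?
58,786

Explanation: Counted by the Catalan number C_11: C_11 = C(22,11)/(11+1) = 705,432/12 = 58,786.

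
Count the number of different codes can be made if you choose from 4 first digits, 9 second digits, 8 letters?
288
By the multiplication principle: 4 × 9 × 8 = 288.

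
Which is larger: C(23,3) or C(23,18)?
C(23,3)=1,771, C(23,18)=33,649.

Answer: C(23,18)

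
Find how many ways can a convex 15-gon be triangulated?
Using the Catalan number formula: C_n = C(2n, n) / (n+1)
C_13 = C(26, 13) / (13+1)
     = 10400600 / 14
     = 742,900

Answer: 742,900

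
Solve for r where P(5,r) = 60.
3

Explanation: P(5,r) = 5·4·…·(5−r+1), a product of r factors. Multiplying down from 5: 5 = 5; 5·4 = 20; 5·4·3 = 60 ✓ (3 factors). So r = 3.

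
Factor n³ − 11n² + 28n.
n³ − 11n² + 28n = n(n² − 11n + 28) = n(n − 4)(n − 7).

Answer: n(n − 4)(n − 7)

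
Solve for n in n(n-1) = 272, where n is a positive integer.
17

Explanation: n² − n − 272 = 0, so n = (1 ± √(1 + 4·272))/2 = (1 ± √1,089)/2 = (1 ± 33)/2, i.e. n = 17 or n = -16. Taking the positive root, n = 17 (check: 17×16 = 272).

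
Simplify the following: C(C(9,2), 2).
630

Reasoning: C(9,2) = 36, then C(36, 2) = 630.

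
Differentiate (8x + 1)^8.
64(8x + 1)^7

Solution: Chain rule: 8(8x+1)^{7} × 8 = 64(8x+1)^{7}.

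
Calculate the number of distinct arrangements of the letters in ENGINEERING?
277,200

Reasoning: Word has 11 letters (E=3, N=3, G=2, I=2, R=1). Arrangements: 11!/Π(k!) = 277,200.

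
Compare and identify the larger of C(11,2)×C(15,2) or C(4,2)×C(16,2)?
C(11,2)×C(15,2)

Solution: C(11,2)×C(15,2)=5,775, C(4,2)×C(16,2)=720.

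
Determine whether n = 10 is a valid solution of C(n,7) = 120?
Yes

Explanation: C(10,7) = 10·9·8·7·6·5·4/7! = 604,800/5,040 = 120, which equals 120.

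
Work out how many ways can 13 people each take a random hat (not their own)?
2,290,792,932
Using D(n) = (n-1)[D(n-1) + D(n-2)]:
D(13) = (13-1) × [D(12) + D(11)]
      = 12 × [176214841 + 14684570]
      = 12 × 190899411
      = 2,290,792,932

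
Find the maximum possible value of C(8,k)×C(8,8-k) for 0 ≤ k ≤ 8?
4,900

Working:
C(8,k)·C(8,8-k) = C(8,k)², maximised at the centre k = 4: C(8,4)² = 4,900.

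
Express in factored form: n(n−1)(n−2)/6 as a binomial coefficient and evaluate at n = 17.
C(n,3); C(17,3) = 680

n(n−1)(n−2)/6 = n!/(3!(n−3)!) = C(n,3). At n = 17: C(17,3) = 680.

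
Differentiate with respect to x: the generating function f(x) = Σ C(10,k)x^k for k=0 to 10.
Term-by-term differentiation gives Σ k·C(10,k)x^{k-1} for k=1 to 10.
Final answer: Σ k·C(10,k)x^(k-1) for k=1 to 10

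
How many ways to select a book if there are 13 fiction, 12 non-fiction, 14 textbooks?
39

Solution: By the addition principle: 13 + 12 + 14 = 39.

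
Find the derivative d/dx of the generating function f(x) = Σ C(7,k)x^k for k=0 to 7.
Term-by-term differentiation gives Σ k·C(7,k)x^{k-1} for k=1 to 7.
Final answer: Σ k·C(7,k)x^(k-1) for k=1 to 7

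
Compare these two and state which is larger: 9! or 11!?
11!

Reasoning: 9!=362,880, 11!=39,916,800. 11! > 9!.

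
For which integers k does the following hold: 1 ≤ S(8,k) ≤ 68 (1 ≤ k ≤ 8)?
1, 7, 8

S(8,1)=1; S(8,2)=127; S(8,3)=966; S(8,4)=1,701; S(8,5)=1,050; S(8,6)=266; S(8,7)=28; S(8,8)=1. So valid k = 1, 7, 8.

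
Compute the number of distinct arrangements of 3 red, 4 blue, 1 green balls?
280

Explanation: Multinomial: 8!/(3! × 4! × 1!) = 280.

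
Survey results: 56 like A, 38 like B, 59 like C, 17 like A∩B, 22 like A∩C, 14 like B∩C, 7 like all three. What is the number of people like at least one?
107

Reasoning: |A∪B∪C| = 56+38+59-17-22-14+7 = 107.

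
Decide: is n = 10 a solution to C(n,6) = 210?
Yes

Explanation: C(10,6) = 10·9·8·7·6·5/6! = 151,200/720 = 210, which equals 210.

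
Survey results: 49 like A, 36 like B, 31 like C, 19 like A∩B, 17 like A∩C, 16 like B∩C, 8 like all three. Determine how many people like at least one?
72

|A∪B∪C| = 49+36+31-19-17-16+8 = 72.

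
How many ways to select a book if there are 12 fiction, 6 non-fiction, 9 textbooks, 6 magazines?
By the addition principle: 12 + 6 + 9 + 6 = 33.
Final answer: 33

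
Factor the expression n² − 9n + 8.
(n − 1)(n − 8)

Seek roots whose sum is 9 and product is 8: (1, 8). So n² − 9n + 8 = (n − 1)(n − 8).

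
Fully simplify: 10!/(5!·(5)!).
252

Explanation: This is C(10,5) = 252.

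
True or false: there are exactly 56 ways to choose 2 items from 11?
C(11,2) = 55 ≠ 56.
Final answer: False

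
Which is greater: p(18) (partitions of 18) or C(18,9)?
C(18,9)
Pentagonal recurrence p(n) = p(n−1) + p(n−2) − p(n−5) − p(n−7) + …: p(18) = p(17) + p(16) − p(13) − p(11) + p(6) + p(3) = 297 + 231 − 101 − 56 + 11 + 3 = 385; C(18,9) = 48,620.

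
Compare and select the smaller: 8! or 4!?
8!=40,320, 4!=24. 8! > 4!.

Answer: 4!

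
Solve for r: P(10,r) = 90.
2

Solution: P(10,r) = 10·9·…·(10−r+1), a product of r factors. Multiplying down from 10: 10 = 10; 10·9 = 90 ✓ (2 factors). So r = 2.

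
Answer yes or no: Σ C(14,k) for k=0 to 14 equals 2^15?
Binomial theorem: Σ C(14,k) = (1+1)^14 = 2^14 = 16,384; RHS 2^15 = 32,768.

Answer: No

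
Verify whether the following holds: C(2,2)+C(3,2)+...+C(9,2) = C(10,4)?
False

Reasoning: Hockey stick identity gives Σ = C(10,3) = 120; RHS C(10,4) = 210.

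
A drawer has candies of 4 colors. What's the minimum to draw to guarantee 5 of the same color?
17

Explanation: Worst case: 4 of each = 16. One more: 17.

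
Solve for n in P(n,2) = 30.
6

Solution: P(n,2) = n(n−1) is increasing in n; n(n−1) ≈ (n−0.5)^2 = 30 gives n ≈ 6.0. Check: P(4,2) = 12, P(5,2) = 20, P(6,2) = 30 ✓. So n = 6.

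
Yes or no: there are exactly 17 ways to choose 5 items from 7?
No

Explanation: C(7,5) = 21 ≠ 17.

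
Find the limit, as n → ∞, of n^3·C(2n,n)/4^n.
∞

Reasoning: C(2n,n) ~ 4^n/√(πn), so n^3·C(2n,n)/4^n ~ n^(3 − 1/2)/√π → ∞.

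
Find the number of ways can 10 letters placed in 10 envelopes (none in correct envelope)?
1,334,961

Working:
Using D(n) = (n-1)[D(n-1) + D(n-2)]:
D(10) = (10-1) × [D(9) + D(8)]
      = 9 × [133496 + 14833]
      = 9 × 148329
      = 1,334,961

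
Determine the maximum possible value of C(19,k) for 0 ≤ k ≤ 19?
Maximum at k = 9 or k = 10: C(19,9) = 92,378.
Final answer: 92,378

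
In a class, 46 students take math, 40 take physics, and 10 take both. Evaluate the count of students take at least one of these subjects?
76

Working:
|A∪B| = |A|+|B|-|A∩B| = 46+40-10 = 76.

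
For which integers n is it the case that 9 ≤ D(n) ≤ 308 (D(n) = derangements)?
Using D(n) = (n−1)[D(n−1) + D(n−2)] with D(1)=0, D(2)=1: D(3)=2; D(4)=9; D(5)=44; D(6)=265; D(7)=1,854. So valid n = 4, 5, 6.

Answer: 4, 5, 6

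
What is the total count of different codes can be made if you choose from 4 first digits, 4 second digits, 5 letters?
80
By the multiplication principle: 4 × 4 × 5 = 80.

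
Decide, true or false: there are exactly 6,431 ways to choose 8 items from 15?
False

Solution: C(15,8) = 6,435 ≠ 6431.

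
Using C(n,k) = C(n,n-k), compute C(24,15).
1,307,504

Reasoning: C(24,15) = C(24,9) = 1,307,504.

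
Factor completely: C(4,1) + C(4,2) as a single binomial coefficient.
C(5,2)
By Pascal's identity: C(4,1) + C(4,2) = C(5,2) = 10.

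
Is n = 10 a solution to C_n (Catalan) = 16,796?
Yes
C_10 = C(20,10)/(10+1) = 184,756/11 = 16,796, which equals 16,796.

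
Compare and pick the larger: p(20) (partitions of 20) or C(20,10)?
C(20,10)

Explanation: Pentagonal recurrence p(n) = p(n−1) + p(n−2) − p(n−5) − p(n−7) + …: p(20) = p(19) + p(18) − p(15) − p(13) + p(8) + p(5) = 490 + 385 − 176 − 101 + 22 + 7 = 627; C(20,10) = 184,756.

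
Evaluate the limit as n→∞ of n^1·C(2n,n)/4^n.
∞
C(2n,n) ~ 4^n/√(πn), so n^1·C(2n,n)/4^n ~ n^(1 − 1/2)/√π → ∞.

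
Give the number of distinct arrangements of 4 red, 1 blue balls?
5

Reasoning: Multinomial: 5!/(4! × 1!) = 5.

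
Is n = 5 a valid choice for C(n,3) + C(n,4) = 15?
Yes

Reasoning: C(5,3) + C(5,4) = 10 + 5 = 15, which equals 15.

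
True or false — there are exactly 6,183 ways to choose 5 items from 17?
False

C(17,5) = 6,188 ≠ 6183.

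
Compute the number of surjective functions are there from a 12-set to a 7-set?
Onto functions = 7! × S(12,7)
First compute S(12,7) via recurrence:
Using the Stirling recurrence: S(n,k) = k·S(n-1,k) + S(n-1,k-1)
S(12,7) = 7·S(11,7) + S(11,6)
         = 7·63987 + 179487
         = 447909 + 179487
         = 627,396
Then: 5040 × 627396 = 3,162,075,840

Answer: 3,162,075,840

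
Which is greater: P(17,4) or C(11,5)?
P(17,4)

Explanation: P(17,4)=57,120, C(11,5)=462.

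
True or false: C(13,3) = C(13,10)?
True

Working:
C(13,3) = C(13,13-3) by the symmetry property; both equal 286.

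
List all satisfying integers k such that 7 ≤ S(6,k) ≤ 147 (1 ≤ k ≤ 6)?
2, 3, 4, 5

Solution: S(6,1)=1; S(6,2)=31; S(6,3)=90; S(6,4)=65; S(6,5)=15; S(6,6)=1. So valid k = 2, 3, 4, 5.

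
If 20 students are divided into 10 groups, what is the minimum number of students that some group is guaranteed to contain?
2

Working:
Pigeonhole: ⌈20/10⌉ = 2.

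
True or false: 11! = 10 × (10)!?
False
11! = 11 × 10! = 39,916,800, but 10 × 10! = 36,288,000.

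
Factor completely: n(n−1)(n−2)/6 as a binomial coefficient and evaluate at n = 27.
C(n,3); C(27,3) = 2,925
n(n−1)(n−2)/6 = n!/(3!(n−3)!) = C(n,3). At n = 27: C(27,3) = 2,925.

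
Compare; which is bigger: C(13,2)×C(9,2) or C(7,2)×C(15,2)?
C(13,2)×C(9,2)

Solution: C(13,2)×C(9,2)=2,808, C(7,2)×C(15,2)=2,205.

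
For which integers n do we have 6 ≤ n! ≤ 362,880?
n! is strictly increasing; 3! = 6 and 9! = 362,880, so valid n = 3, 4, 5, 6, 7, 8, 9.

Answer: 3, 4, 5, 6, 7, 8, 9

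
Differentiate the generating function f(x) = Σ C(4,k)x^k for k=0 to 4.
Σ k·C(4,k)x^(k-1) for k=1 to 4

Solution: Term-by-term differentiation gives Σ k·C(4,k)x^{k-1} for k=1 to 4.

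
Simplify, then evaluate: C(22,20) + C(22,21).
253

Explanation: By Pascal's identity: C(23,21) = 253.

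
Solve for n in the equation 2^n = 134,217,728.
27

Explanation: 134,217,728 = 1,024 × 1,024 × 128 = 2^10 × 2^10 × 2^7 = 2^27, so n = 27.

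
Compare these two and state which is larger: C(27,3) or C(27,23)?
C(27,23)

Explanation: C(27,3)=2,925, C(27,23)=17,550.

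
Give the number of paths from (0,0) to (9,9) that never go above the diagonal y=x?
4,862

Explanation: Counted by the Catalan number C_9: C_9 = C(18,9)/(9+1) = 48,620/10 = 4,862.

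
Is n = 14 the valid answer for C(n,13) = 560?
C(14,13) = 14·13·12·11·10·9·8·7·6·5·4·3·2/13! = 87,178,291,200/6,227,020,800 = 14, which does not equal 560.
Final answer: No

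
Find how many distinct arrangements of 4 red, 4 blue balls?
70

Reasoning: Multinomial: 8!/(4! × 4!) = 70.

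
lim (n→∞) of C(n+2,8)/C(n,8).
Both numerator and denominator grow as n^8/8! for large n, so the ratio → 1.

Answer: 1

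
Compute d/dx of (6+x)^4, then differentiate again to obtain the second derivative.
First derivative: 4(6+x)^{3}. Second derivative: 4·3·(6+x)^{2} = 12(6+x)^{2}.
Final answer: 12(6+x)^2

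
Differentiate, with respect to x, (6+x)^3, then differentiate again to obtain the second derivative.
6(6+x)^1

Solution: First derivative: 3(6+x)^{2}. Second derivative: 3·2·(6+x)^{1} = 6(6+x)^{1}.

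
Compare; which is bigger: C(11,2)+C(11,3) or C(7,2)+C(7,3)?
C(11,2)+C(11,3)

First=220, Second=56.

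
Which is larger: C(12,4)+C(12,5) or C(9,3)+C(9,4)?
C(12,4)+C(12,5)

Reasoning: First=1,287, Second=210.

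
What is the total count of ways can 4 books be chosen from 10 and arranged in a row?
5,040

Reasoning: P(10,4) = 10!/(10-4)! = 5,040.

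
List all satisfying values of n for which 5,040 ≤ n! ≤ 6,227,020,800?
7, 8, 9, 10, 11, 12, 13

n! is strictly increasing; 7! = 5,040 and 13! = 6,227,020,800, so valid n = 7, 8, 9, 10, 11, 12, 13.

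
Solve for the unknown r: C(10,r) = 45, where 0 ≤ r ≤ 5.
2

Reasoning: C(10,r) is increasing for 0 ≤ r ≤ 5. Stepping up (C(10,r+1) = C(10,r)·(10−r)/(r+1)): C(10,1) = 10, C(10,2) = 45 ✓. So r = 2.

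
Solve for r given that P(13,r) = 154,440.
5

Working:
P(13,r) = 13·12·…·(13−r+1), a product of r factors. Multiplying down from 13: 13 = 13; 13·12 = 156; 13·12·11 = 1,716; 13·12·11·10 = 17,160; 13·12·11·10·9 = 154,440 ✓ (5 factors). So r = 5.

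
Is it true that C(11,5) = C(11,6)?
Symmetry C(n,k) = C(n,n-k): C(11,5) = 462 and C(11,6) = 462. Both sides agree, so the statement holds.
Final answer: True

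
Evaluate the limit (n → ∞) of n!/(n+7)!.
0

Reasoning: n!/(n+7)! = 1/[(n+1)(n+2)···(n+7)] → 0 as n → ∞.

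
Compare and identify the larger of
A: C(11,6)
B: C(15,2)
A

Explanation: A=C(11,6)=462, B=C(15,2)=105.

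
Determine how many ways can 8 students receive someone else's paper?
14,833

Solution: Using D(n) = (n-1)[D(n-1) + D(n-2)]:
D(8) = (8-1) × [D(7) + D(6)]
      = 7 × [1854 + 265]
      = 7 × 2119
      = 14,833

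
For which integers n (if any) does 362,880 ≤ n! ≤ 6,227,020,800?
9, 10, 11, 12, 13

Explanation: n! is strictly increasing; 9! = 362,880 and 13! = 6,227,020,800, so valid n = 9, 10, 11, 12, 13.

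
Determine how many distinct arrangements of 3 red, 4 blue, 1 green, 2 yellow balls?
12,600

Reasoning: Multinomial: 10!/(3! × 4! × 1! × 2!) = 12,600.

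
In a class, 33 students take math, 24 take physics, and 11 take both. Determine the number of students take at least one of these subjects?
|A∪B| = |A|+|B|-|A∩B| = 33+24-11 = 46.
Final answer: 46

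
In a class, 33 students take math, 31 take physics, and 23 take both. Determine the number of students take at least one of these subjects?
41
|A∪B| = |A|+|B|-|A∩B| = 33+31-23 = 41.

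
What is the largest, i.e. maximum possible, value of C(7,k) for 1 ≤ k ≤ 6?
35

Working:
C(7,k) is maximised at the centre of the row: C(7,3) = 35.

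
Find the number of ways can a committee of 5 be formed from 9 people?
C(9,5) = 9! / (5! × (9-5)!)
         = 9! / (5! × 4!)
         = 126
Final answer: 126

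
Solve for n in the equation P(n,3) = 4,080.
17

Explanation: P(n,3) = n(n−1)(n−2) is increasing in n; n(n−1)(n−2) ≈ (n−1)^3 = 4,080 gives n ≈ 17.0. Check: P(15,3) = 2,730, P(16,3) = 3,360, P(17,3) = 4,080 ✓. So n = 17.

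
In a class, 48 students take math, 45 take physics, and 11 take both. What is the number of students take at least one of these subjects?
82

|A∪B| = |A|+|B|-|A∩B| = 48+45-11 = 82.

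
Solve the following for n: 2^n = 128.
2^7 = 128, so n = 7.
Final answer: 7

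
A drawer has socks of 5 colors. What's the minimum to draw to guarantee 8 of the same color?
36

Worst case: 7 of each = 35. One more: 36.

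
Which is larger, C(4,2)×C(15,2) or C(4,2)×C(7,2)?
C(4,2)×C(15,2)

Solution: C(4,2)×C(15,2)=630, C(4,2)×C(7,2)=126.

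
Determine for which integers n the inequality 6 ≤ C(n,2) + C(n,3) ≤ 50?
C(3,2)+C(3,3)=4; C(4,2)+C(4,3)=10; C(5,2)+C(5,3)=20; C(6,2)+C(6,3)=35; C(7,2)+C(7,3)=56. So valid n = 4, 5, 6.
Final answer: 4, 5, 6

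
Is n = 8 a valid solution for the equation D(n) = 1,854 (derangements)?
No

Solution: D(8) = (8-1)·[D(7) + D(6)] = 7·[1,854 + 265] = 14,833, which does not equal 1,854.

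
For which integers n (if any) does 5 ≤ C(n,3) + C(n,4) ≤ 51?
4, 5, 6

Solution: C(3,3)+C(3,4)=1; C(4,3)+C(4,4)=5; C(5,3)+C(5,4)=15; C(6,3)+C(6,4)=35; C(7,3)+C(7,4)=70. So valid n = 4, 5, 6.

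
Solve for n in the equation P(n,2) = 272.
P(n,2) = n(n−1) is increasing in n; n(n−1) ≈ (n−0.5)^2 = 272 gives n ≈ 17.0. Check: P(15,2) = 210, P(16,2) = 240, P(17,2) = 272 ✓. So n = 17.
Final answer: 17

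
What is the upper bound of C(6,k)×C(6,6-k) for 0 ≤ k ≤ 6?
C(6,k)·C(6,6-k) = C(6,k)², maximised at the centre k = 3: C(6,3)² = 400.

Answer: 400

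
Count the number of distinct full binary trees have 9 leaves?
1,430
Using the Catalan number formula: C_n = C(2n, n) / (n+1)
C_8 = C(16, 8) / (8+1)
     = 12870 / 9
     = 1,430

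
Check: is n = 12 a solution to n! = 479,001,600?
Yes

Reasoning: 12! = 12·11! = 12·39,916,800 = 479,001,600, which equals 479,001,600.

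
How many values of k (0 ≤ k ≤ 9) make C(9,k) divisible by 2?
6

Working:
Checking C(9,k) mod 2 for k = 0..9: divisible at k = 2, 3, 4, 5, 6, 7. That's 6 values.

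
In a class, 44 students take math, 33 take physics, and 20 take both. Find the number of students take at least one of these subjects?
57

Explanation: |A∪B| = |A|+|B|-|A∩B| = 44+33-20 = 57.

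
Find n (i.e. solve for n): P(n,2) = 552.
P(n,2) = n(n−1) is increasing in n; n(n−1) ≈ (n−0.5)^2 = 552 gives n ≈ 24.0. Check: P(22,2) = 462, P(23,2) = 506, P(24,2) = 552 ✓. So n = 24.
Final answer: 24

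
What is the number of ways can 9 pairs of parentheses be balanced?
4,862

Reasoning: Using the Catalan number formula: C_n = C(2n, n) / (n+1)
C_9 = C(18, 9) / (9+1)
     = 48620 / 10
     = 4,862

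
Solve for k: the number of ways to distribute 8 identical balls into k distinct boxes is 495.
5

Explanation: Stars and bars: the count is C(8+k−1, k−1), increasing in k. k=3: C(10,2) = 45, k=4: C(11,3) = 165, k=5: C(12,4) = 495 ✓. So k = 5.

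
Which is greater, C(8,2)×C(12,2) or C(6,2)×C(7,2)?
C(8,2)×C(12,2)

Solution: C(8,2)×C(12,2)=1,848, C(6,2)×C(7,2)=315.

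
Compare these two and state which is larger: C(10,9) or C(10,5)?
C(10,9)=10, C(10,5)=252.
Final answer: C(10,5)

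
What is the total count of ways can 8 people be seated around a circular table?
5,040
Circular arrangements: (8-1)! = 5,040.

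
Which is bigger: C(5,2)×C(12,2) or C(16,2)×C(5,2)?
C(5,2)×C(12,2)=660, C(16,2)×C(5,2)=1,200.

Answer: C(16,2)×C(5,2)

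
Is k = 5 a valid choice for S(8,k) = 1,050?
Yes

S(8,5) = 5·S(7,5) + S(7,4) = 5·140 + 350 = 1,050, which equals 1,050.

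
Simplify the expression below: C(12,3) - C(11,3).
55

C(12,3) - C(11,3) = C(11,2) = 55.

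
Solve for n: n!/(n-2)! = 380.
n!/(n-2)! = n×(n-1), a product of 2 consecutive integers ≈ (n−0.5)^2. 380^(1/2) + 0.5 ≈ 20.0; check n = 20: 20×19 = 380 ✓. So n = 20.

Answer: 20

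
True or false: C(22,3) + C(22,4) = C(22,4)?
False

Reasoning: Pascal's identity gives C(23,4) = 8,855, whereas C(22,4) = 7,315.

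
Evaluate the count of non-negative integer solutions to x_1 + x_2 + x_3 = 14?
120

Explanation: C(14+3-1, 3-1) = 120.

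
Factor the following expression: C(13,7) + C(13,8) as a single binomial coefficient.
C(14,8)

Explanation: By Pascal's identity: C(13,7) + C(13,8) = C(14,8) = 3,003.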